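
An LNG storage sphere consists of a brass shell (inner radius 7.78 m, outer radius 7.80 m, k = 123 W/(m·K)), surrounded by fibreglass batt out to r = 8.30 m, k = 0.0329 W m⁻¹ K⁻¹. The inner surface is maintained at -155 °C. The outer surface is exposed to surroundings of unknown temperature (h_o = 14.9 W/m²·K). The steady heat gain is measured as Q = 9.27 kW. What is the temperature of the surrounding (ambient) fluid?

T_out = 18.9 °C

Series resistances:
  R_brass = (1/7.78 − 1/7.80)/(4πk) = 3.296×10^-4/(4π·123) = 2.132×10^-7 K/W
  R_fibreglass batt = (1/7.80 − 1/8.30)/(4πk) = 0.007723/(4π·0.0329) = 0.01868 K/W
  R_conv,out = 1/(4πr²h) = 1/(4π·8.30²·14.9) = 7.753×10^-5 K/W
ΣR = 0.01876 K/W
ΔT = Q·ΣR = 9270 × 0.01876 = 173.9 K
Heat flows inward, so T_out = T_in + ΔT = -155 + 173.9 = 18.9 °C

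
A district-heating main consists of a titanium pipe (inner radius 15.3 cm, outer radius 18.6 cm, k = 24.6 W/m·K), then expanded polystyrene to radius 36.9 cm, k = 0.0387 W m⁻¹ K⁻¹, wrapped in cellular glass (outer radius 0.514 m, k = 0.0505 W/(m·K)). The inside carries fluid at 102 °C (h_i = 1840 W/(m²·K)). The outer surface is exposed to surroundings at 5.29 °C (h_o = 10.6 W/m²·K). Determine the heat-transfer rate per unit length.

Treat each layer as a resistance in series:
  R'_conv,in = 1/(2πr h) = 1/(2π·0.153·1840) = 5.653×10^-4 m·K/W
  R'_titanium = ln(0.186/0.153)/(2πk) = 0.1953/(2π·24.6) = 0.001264 m·K/W
  R'_expanded polystyrene = ln(0.369/0.186)/(2πk) = 0.6850/(2π·0.0387) = 2.817 m·K/W
  R'_cellular glass = ln(0.514/0.369)/(2πk) = 0.3314/(2π·0.0505) = 1.045 m·K/W
  R'_conv,out = 1/(2πr h) = 1/(2π·0.514·10.6) = 0.02921 m·K/W
ΣR = 5.653×10^-4 + 0.001264 + 2.817 + 1.045 + 0.02921 = 3.893 m·K/W
Q' = ΔT/ΣR = (102 °C − 5.29 °C)/3.893 = 24.8 W/m

Q' = 24.8 W/m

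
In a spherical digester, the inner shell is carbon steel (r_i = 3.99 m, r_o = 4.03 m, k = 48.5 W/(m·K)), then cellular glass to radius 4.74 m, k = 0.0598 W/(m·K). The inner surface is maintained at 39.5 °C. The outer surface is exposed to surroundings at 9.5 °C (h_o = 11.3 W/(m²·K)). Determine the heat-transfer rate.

Q = 603 W

Treat each layer as a resistance in series:
  R_carbon steel = (1/3.99 − 1/4.03)/(4πk) = 0.002488/(4π·48.5) = 4.082×10^-6 K/W
  R_cellular glass = (1/4.03 − 1/4.74)/(4πk) = 0.03717/(4π·0.0598) = 0.04946 K/W
  R_conv,out = 1/(4πr²h) = 1/(4π·4.74²·11.3) = 3.134×10^-4 K/W
ΣR = 4.082×10^-6 + 0.04946 + 3.134×10^-4 = 0.04978 K/W
Q = ΔT/ΣR = (39.5 °C − 9.5 °C)/0.04978 = 603 W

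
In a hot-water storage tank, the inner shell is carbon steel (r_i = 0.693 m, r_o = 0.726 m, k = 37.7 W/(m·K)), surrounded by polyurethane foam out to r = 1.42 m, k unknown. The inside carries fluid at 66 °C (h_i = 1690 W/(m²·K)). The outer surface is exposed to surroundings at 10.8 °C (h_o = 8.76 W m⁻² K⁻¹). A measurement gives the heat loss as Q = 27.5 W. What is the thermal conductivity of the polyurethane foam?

k = 0.0268 W/m·K

ΣR = ΔT/Q = |66 − 10.8|/27.5 = 2.007 K/W
Known resistances:
  R_conv,in = 1/(4πr²h) = 1/(4π·0.693²·1690) = 9.805×10^-5 K/W
  R_carbon steel = (1/0.693 − 1/0.726)/(4πk) = 0.06559/(4π·37.7) = 1.384×10^-4 K/W
  R_conv,out = 1/(4πr²h) = 1/(4π·1.42²·8.76) = 0.004505 K/W
R_polyurethane foam = ΣR − ΣR_known = 2.007 − 0.004741 = 2.002 K/W
(1/r₁−1/r₂)/(4πk) = 2.002 ⇒ k = 0.6732/(4π·2.002) = 0.0268 W/m·K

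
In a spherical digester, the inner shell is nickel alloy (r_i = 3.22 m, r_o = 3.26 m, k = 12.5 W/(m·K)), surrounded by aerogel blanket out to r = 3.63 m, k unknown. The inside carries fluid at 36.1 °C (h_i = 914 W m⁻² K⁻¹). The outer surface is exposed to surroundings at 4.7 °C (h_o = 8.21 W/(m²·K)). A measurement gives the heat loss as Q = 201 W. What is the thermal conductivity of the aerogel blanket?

k = 0.0160 W/m·K

ΣR = ΔT/Q = |36.1 − 4.7|/201 = 0.1562 K/W
Known resistances:
  R_conv,in = 1/(4πr²h) = 1/(4π·3.22²·914) = 8.397×10^-6 K/W
  R_nickel alloy = (1/3.22 − 1/3.26)/(4πk) = 0.003811/(4π·12.5) = 2.426×10^-5 K/W
  R_conv,out = 1/(4πr²h) = 1/(4π·3.63²·8.21) = 7.356×10^-4 K/W
R_aerogel blanket = ΣR − ΣR_known = 0.1562 − 7.683×10^-4 = 0.1554 K/W
(1/r₁−1/r₂)/(4πk) = 0.1554 ⇒ k = 0.03127/(4π·0.1554) = 0.0160 W/m·K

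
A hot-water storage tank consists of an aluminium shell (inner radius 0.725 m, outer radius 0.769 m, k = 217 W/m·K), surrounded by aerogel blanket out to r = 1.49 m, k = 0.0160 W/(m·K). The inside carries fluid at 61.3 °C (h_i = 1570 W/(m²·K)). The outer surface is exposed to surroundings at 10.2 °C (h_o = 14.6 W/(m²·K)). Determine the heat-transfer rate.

Resistance network (inner→outer):
  R_conv,in = 1/(4πr²h) = 1/(4π·0.725²·1570) = 9.643×10^-5 K/W
  R_aluminium = (1/0.725 − 1/0.769)/(4πk) = 0.07892/(4π·217) = 2.894×10^-5 K/W
  R_aerogel blanket = (1/0.769 − 1/1.49)/(4πk) = 0.6292/(4π·0.0160) = 3.130 K/W
  R_conv,out = 1/(4πr²h) = 1/(4π·1.49²·14.6) = 0.002455 K/W
ΣR = 9.643×10^-5 + 2.894×10^-5 + 3.130 + 0.002455 = 3.133 K/W
Q = ΔT/ΣR = (61.3 °C − 10.2 °C)/3.133 = 16.3 W

Q = 16.3 W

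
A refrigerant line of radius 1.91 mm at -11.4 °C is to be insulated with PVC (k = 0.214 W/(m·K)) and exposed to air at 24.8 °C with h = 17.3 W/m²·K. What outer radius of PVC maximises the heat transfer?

r_cr = 1.24 cm

For a cylinder, r_cr = k_ins/h = 0.214/17.3 = 0.0124 m = 1.24 cm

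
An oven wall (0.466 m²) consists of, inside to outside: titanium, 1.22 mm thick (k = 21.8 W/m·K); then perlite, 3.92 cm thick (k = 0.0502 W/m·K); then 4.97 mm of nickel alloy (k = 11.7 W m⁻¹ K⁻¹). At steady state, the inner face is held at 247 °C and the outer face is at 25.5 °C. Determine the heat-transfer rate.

Q = 132 W

Resistance network (inner→outer):
  R_titanium = L/(kA) = 0.00122/(21.8·0.466) = 1.201×10^-4 K/W
  R_perlite = L/(kA) = 0.0392/(0.0502·0.466) = 1.676 K/W
  R_nickel alloy = L/(kA) = 0.00497/(11.7·0.466) = 9.116×10^-4 K/W
ΣR = 1.201×10^-4 + 1.676 + 9.116×10^-4 = 1.677 K/W
Q = ΔT/ΣR = (247 °C − 25.5 °C)/1.677 = 132 W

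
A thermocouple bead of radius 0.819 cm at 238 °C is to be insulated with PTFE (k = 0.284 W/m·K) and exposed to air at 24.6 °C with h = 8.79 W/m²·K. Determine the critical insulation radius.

r_cr = 6.46 cm

For a sphere, r_cr = 2k_ins/h = 2·0.284/8.79 = 0.0646 m = 6.46 cm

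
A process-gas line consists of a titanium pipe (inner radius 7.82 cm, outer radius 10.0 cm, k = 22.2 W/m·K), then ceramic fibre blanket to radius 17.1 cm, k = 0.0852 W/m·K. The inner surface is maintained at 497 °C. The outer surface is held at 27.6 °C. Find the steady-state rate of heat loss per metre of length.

Treat each layer as a resistance in series:
  R'_titanium = ln(0.100/0.0782)/(2πk) = 0.2459/(2π·22.2) = 0.001763 m·K/W
  R'_ceramic fibre blanket = ln(0.171/0.100)/(2πk) = 0.5365/(2π·0.0852) = 1.002 m·K/W
ΣR = 0.001763 + 1.002 = 1.004 m·K/W
Q' = ΔT/ΣR = (497 °C − 27.6 °C)/1.004 = 468 W/m

Q' = 468 W/m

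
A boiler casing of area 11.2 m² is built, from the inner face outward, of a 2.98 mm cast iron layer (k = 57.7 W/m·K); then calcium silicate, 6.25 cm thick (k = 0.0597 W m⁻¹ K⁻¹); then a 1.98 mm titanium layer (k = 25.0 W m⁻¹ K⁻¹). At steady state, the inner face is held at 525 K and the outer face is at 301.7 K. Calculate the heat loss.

Q = 2390 W

Series thermal resistances, inner to outer:
  R_cast iron = L/(kA) = 0.00298/(57.7·11.2) = 4.611×10^-6 K/W
  R_calcium silicate = L/(kA) = 0.0625/(0.0597·11.2) = 0.09347 K/W
  R_titanium = L/(kA) = 0.00198/(25.0·11.2) = 7.071×10^-6 K/W
ΣR = 4.611×10^-6 + 0.09347 + 7.071×10^-6 = 0.09348 K/W
Q = ΔT/ΣR = (525 K − 301.7 K)/0.09348 = 2390 W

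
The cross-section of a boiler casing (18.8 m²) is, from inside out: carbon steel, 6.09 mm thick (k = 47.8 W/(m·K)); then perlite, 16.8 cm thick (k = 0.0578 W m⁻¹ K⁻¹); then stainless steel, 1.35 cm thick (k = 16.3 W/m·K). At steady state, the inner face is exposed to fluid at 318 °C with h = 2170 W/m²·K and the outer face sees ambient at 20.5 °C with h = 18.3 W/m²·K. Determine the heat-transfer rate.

Treat each layer as a resistance in series:
  R_conv,in = 1/(hA) = 1/(2170·18.8) = 2.451×10^-5 K/W
  R_carbon steel = L/(kA) = 0.00609/(47.8·18.8) = 6.777×10^-6 K/W
  R_perlite = L/(kA) = 0.168/(0.0578·18.8) = 0.1546 K/W
  R_stainless steel = L/(kA) = 0.0135/(16.3·18.8) = 4.405×10^-5 K/W
  R_conv,out = 1/(hA) = 1/(18.3·18.8) = 0.002907 K/W
ΣR = 2.451×10^-5 + 6.777×10^-6 + 0.1546 + 4.405×10^-5 + 0.002907 = 0.1576 K/W
Q = ΔT/ΣR = (318 °C − 20.5 °C)/0.1576 = 1890 W

Q = 1890 W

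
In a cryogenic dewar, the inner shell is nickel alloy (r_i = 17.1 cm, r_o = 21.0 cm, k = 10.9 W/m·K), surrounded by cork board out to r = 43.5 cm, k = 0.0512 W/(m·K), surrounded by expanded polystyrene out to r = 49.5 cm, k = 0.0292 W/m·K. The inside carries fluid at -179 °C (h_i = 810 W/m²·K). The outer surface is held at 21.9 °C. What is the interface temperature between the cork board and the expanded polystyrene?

Resistance network (inner→outer):
  R_conv,in = 1/(4πr²h) = 1/(4π·0.171²·810) = 0.003360 K/W
  R_nickel alloy = (1/0.171 − 1/0.210)/(4πk) = 1.086/(4π·10.9) = 0.007929 K/W
  R_cork board = (1/0.210 − 1/0.435)/(4πk) = 2.463/(4π·0.0512) = 3.828 K/W
  R_expanded polystyrene = (1/0.435 − 1/0.495)/(4πk) = 0.2786/(4π·0.0292) = 0.7594 K/W
ΣR = 0.003360 + 0.007929 + 3.828 + 0.7594 = 4.599 K/W
Q = ΔT/ΣR = (-179 °C − 21.9 °C)/4.599 = -43.68 W
From the inner boundary to the cork board/expanded polystyrene interface, ΣR_partial = 3.839 K/W.
T_interface = T_in − Q·ΣR_partial = -179 °C − (-43.68)(3.839) = -11.3 °C

T = -11.3 °C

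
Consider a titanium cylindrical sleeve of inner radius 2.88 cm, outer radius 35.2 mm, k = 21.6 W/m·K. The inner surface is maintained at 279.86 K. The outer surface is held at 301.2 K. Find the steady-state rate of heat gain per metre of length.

Q' = 14.4 kW/m

Q' = 2πk·ΔT/ln(r₂/r₁) = 2π × 21.6 × 21.34 / ln(0.0352/0.0288) = 14400 W/m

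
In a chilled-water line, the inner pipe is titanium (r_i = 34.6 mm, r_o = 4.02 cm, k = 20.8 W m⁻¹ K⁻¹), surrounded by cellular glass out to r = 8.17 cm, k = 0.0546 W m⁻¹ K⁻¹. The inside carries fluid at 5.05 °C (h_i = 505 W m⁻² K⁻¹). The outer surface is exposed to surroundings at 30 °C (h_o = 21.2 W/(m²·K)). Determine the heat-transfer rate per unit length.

Q' = 11.5 W/m

Treat each layer as a resistance in series:
  R'_conv,in = 1/(2πr h) = 1/(2π·0.0346·505) = 0.009109 m·K/W
  R'_titanium = ln(0.0402/0.0346)/(2πk) = 0.1500/(2π·20.8) = 0.001148 m·K/W
  R'_cellular glass = ln(0.0817/0.0402)/(2πk) = 0.7092/(2π·0.0546) = 2.067 m·K/W
  R'_conv,out = 1/(2πr h) = 1/(2π·0.0817·21.2) = 0.09189 m·K/W
ΣR = 0.009109 + 0.001148 + 2.067 + 0.09189 = 2.169 m·K/W
Q' = ΔT/ΣR = (5.05 °C − 30 °C)/2.169 = -11.5 W/m
(Negative Q' ⇒ heat flows inward; heat gain = 11.5 W/m.)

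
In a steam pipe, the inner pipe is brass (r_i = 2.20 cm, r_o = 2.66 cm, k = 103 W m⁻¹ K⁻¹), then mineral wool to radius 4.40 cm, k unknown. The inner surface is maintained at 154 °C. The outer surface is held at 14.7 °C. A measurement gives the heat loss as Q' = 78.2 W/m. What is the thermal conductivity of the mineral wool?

k = 0.0450 W/m·K

ΣR = ΔT/Q' = |154 − 14.7|/78.2 = 1.781 m·K/W
Known resistances:
  R'_brass = ln(0.0266/0.0220)/(2πk) = 0.1899/(2π·103) = 2.934×10^-4 m·K/W
R_mineral wool = ΣR − ΣR_known = 1.781 − 2.934×10^-4 = 1.781 m·K/W
ln(r₂/r₁)/(2πk) = 1.781 ⇒ k = 0.5033/(2π·1.781) = 0.0450 W/m·K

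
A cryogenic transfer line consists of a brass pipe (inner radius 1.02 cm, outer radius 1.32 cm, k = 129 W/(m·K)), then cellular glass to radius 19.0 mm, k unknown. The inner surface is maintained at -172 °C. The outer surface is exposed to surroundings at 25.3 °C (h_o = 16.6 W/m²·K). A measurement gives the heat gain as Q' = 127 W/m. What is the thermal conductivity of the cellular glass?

ΣR = ΔT/Q' = |-172 − 25.3|/127 = 1.554 m·K/W
Known resistances:
  R'_brass = ln(0.0132/0.0102)/(2πk) = 0.2578/(2π·129) = 3.181×10^-4 m·K/W
  R'_conv,out = 1/(2πr h) = 1/(2π·0.0190·16.6) = 0.5046 m·K/W
R_cellular glass = ΣR − ΣR_known = 1.554 − 0.5049 = 1.049 m·K/W
ln(r₂/r₁)/(2πk) = 1.049 ⇒ k = 0.3642/(2π·1.049) = 0.0553 W/m·K

k = 0.0553 W/m·K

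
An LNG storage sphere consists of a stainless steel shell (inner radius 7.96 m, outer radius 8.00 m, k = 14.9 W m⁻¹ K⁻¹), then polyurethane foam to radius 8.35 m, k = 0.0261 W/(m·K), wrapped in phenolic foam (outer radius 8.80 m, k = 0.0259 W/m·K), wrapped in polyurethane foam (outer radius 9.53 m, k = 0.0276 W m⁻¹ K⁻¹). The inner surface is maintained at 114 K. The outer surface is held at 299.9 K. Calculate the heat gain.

Series thermal resistances, inner to outer:
  R_stainless steel = (1/7.96 − 1/8.00)/(4πk) = 6.281×10^-4/(4π·14.9) = 3.355×10^-6 K/W
  R_polyurethane foam = (1/8.00 − 1/8.35)/(4πk) = 0.005240/(4π·0.0261) = 0.01598 K/W
  R_phenolic foam = (1/8.35 − 1/8.80)/(4πk) = 0.006124/(4π·0.0259) = 0.01882 K/W
  R_polyurethane foam = (1/8.80 − 1/9.53)/(4πk) = 0.008705/(4π·0.0276) = 0.02510 K/W
ΣR = 3.355×10^-6 + 0.01598 + 0.01882 + 0.02510 = 0.05990 K/W
Q = ΔT/ΣR = (114 K − 299.9 K)/0.05990 = -3100 W
(Negative Q ⇒ heat flows inward; heat gain = 3100 W.)

Q = 3.10 kW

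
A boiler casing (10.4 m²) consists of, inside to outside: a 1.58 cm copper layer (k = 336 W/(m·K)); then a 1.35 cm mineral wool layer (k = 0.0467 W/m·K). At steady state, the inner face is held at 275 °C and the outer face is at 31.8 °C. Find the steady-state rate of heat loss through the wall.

Treat each layer as a resistance in series:
  R_copper = L/(kA) = 0.0158/(336·10.4) = 4.522×10^-6 K/W
  R_mineral wool = L/(kA) = 0.0135/(0.0467·10.4) = 0.02780 K/W
ΣR = 4.522×10^-6 + 0.02780 = 0.02780 K/W
Q = ΔT/ΣR = (275 °C − 31.8 °C)/0.02780 = 8750 W

Q = 8750 W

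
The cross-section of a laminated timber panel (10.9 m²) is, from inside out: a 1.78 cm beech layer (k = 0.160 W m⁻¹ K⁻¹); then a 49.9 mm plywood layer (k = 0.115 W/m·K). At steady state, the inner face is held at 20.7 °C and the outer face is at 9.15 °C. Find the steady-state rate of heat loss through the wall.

Resistance network (inner→outer):
  R_beech = L/(kA) = 0.0178/(0.160·10.9) = 0.01021 K/W
  R_plywood = L/(kA) = 0.0499/(0.115·10.9) = 0.03981 K/W
ΣR = 0.01021 + 0.03981 = 0.05002 K/W
Q = ΔT/ΣR = (20.7 °C − 9.15 °C)/0.05002 = 231 W

Q = 231 W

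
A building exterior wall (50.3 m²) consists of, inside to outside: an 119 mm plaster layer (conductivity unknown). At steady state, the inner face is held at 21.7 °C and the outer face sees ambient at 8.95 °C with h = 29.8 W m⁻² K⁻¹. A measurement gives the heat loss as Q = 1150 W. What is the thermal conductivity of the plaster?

ΣR = ΔT/Q = |21.7 − 8.95|/1150 = 0.01109 K/W
Known resistances:
  R_conv,out = 1/(hA) = 1/(29.8·50.3) = 6.671×10^-4 K/W
R_plaster = ΣR − ΣR_known = 0.01109 − 6.671×10^-4 = 0.01042 K/W
L/(kA) = 0.01042 ⇒ k = 0.119/(0.01042·50.3) = 0.227 W/m·K

k = 0.227 W/m·K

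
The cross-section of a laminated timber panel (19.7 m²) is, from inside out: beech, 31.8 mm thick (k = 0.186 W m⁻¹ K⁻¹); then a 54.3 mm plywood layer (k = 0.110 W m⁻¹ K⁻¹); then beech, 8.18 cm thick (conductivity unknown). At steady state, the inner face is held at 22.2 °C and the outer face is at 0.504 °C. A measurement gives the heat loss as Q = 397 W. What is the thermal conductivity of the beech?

ΣR = ΔT/Q = |22.2 − 0.504|/397 = 0.05465 K/W
Known resistances:
  R_beech = L/(kA) = 0.0318/(0.186·19.7) = 0.008679 K/W
  R_plywood = L/(kA) = 0.0543/(0.110·19.7) = 0.02506 K/W
R_beech = ΣR − ΣR_known = 0.05465 − 0.03374 = 0.02091 K/W
L/(kA) = 0.02091 ⇒ k = 0.0818/(0.02091·19.7) = 0.199 W/m·K

k = 0.199 W/m·K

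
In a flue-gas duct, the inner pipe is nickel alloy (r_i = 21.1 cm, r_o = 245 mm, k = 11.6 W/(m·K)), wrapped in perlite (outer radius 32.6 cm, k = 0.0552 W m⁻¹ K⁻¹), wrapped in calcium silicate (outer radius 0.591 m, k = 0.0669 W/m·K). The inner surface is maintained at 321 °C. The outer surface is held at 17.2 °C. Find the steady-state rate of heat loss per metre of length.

Resistance network (inner→outer):
  R'_nickel alloy = ln(0.245/0.211)/(2πk) = 0.1494/(2π·11.6) = 0.002050 m·K/W
  R'_perlite = ln(0.326/0.245)/(2πk) = 0.2856/(2π·0.0552) = 0.8236 m·K/W
  R'_calcium silicate = ln(0.591/0.326)/(2πk) = 0.5949/(2π·0.0669) = 1.415 m·K/W
ΣR = 0.002050 + 0.8236 + 1.415 = 2.241 m·K/W
Q' = ΔT/ΣR = (321 °C − 17.2 °C)/2.241 = 136 W/m

Q' = 136 W/m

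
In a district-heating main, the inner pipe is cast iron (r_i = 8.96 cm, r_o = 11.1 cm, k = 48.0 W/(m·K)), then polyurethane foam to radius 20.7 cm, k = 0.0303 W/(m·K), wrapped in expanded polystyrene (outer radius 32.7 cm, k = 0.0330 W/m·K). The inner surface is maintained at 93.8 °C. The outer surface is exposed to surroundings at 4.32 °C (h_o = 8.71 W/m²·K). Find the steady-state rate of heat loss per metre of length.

Q' = 16.2 W/m

Series thermal resistances, inner to outer:
  R'_cast iron = ln(0.111/0.0896)/(2πk) = 0.2142/(2π·48.0) = 7.101×10^-4 m·K/W
  R'_polyurethane foam = ln(0.207/0.111)/(2πk) = 0.6232/(2π·0.0303) = 3.273 m·K/W
  R'_expanded polystyrene = ln(0.327/0.207)/(2πk) = 0.4572/(2π·0.0330) = 2.205 m·K/W
  R'_conv,out = 1/(2πr h) = 1/(2π·0.327·8.71) = 0.05588 m·K/W
ΣR = 7.101×10^-4 + 3.273 + 2.205 + 0.05588 = 5.535 m·K/W
Q' = ΔT/ΣR = (93.8 °C − 4.32 °C)/5.535 = 16.2 W/m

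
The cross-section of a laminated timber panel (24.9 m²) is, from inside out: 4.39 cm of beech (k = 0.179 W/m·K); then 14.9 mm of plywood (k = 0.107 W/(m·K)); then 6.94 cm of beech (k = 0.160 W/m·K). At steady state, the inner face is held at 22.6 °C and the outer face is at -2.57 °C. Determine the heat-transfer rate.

Q = 766 W

Resistance network (inner→outer):
  R_beech = L/(kA) = 0.0439/(0.179·24.9) = 0.009849 K/W
  R_plywood = L/(kA) = 0.0149/(0.107·24.9) = 0.005592 K/W
  R_beech = L/(kA) = 0.0694/(0.160·24.9) = 0.01742 K/W
ΣR = 0.009849 + 0.005592 + 0.01742 = 0.03286 K/W
Q = ΔT/ΣR = (22.6 °C − -2.57 °C)/0.03286 = 766 W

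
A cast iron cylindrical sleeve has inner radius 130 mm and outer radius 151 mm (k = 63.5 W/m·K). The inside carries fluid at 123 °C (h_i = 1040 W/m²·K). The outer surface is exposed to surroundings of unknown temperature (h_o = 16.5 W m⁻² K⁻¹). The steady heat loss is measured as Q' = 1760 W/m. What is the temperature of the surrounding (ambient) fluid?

Sum the resistances:
  R'_conv,in = 1/(2πr h) = 1/(2π·0.130·1040) = 0.001177 m·K/W
  R'_cast iron = ln(0.151/0.130)/(2πk) = 0.1497/(2π·63.5) = 3.753×10^-4 m·K/W
  R'_conv,out = 1/(2πr h) = 1/(2π·0.151·16.5) = 0.06388 m·K/W
ΣR = 0.06543 m·K/W
ΔT = Q'·ΣR = 1760 × 0.06543 = 115.2 K
Heat flows outward, so T_out = T_in − ΔT = 123 − 115.2 = 7.8 °C

T_out = 7.8 °C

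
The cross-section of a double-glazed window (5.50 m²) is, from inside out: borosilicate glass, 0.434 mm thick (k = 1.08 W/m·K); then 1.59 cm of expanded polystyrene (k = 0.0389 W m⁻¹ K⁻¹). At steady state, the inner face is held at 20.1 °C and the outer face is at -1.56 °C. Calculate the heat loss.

Q = 291 W

Resistance network (inner→outer):
  R_borosilicate glass = L/(kA) = 4.34×10^-4/(1.08·5.50) = 7.306×10^-5 K/W
  R_expanded polystyrene = L/(kA) = 0.0159/(0.0389·5.50) = 0.07432 K/W
ΣR = 7.306×10^-5 + 0.07432 = 0.07439 K/W
Q = ΔT/ΣR = (20.1 °C − -1.56 °C)/0.07439 = 291 W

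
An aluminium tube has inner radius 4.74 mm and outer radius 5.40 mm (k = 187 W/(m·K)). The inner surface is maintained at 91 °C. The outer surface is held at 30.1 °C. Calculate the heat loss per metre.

Q' = 2πk·ΔT/ln(r₂/r₁) = 2π × 187 × 60.9 / ln(0.00540/0.00474) = 5.49×10^5 W/m

Q' = 5.49×10^5 W/m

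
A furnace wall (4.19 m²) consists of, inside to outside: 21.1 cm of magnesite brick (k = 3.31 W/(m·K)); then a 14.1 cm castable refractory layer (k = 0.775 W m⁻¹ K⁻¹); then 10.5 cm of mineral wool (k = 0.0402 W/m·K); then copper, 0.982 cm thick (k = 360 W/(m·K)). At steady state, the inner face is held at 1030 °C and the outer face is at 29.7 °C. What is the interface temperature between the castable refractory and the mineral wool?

Resistance network (inner→outer):
  R_magnesite brick = L/(kA) = 0.211/(3.31·4.19) = 0.01521 K/W
  R_castable refractory = L/(kA) = 0.141/(0.775·4.19) = 0.04342 K/W
  R_mineral wool = L/(kA) = 0.105/(0.0402·4.19) = 0.6234 K/W
  R_copper = L/(kA) = 0.00982/(360·4.19) = 6.510×10^-6 K/W
ΣR = 0.01521 + 0.04342 + 0.6234 + 6.510×10^-6 = 0.6820 K/W
Q = ΔT/ΣR = (1030 °C − 29.7 °C)/0.6820 = 1467 W
From the inner boundary to the castable refractory/mineral wool interface, ΣR_partial = 0.05863 K/W.
T_interface = T_in − Q·ΣR_partial = 1030 °C − (1467)(0.05863) = 944 °C

T = 944 °C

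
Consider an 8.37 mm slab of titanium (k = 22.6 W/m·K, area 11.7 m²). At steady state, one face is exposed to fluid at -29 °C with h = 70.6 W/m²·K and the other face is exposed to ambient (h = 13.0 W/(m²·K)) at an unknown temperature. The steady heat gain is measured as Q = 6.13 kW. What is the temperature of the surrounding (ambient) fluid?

Series resistances:
  R_conv,in = 1/(hA) = 1/(70.6·11.7) = 0.001211 K/W
  R_titanium = L/(kA) = 0.00837/(22.6·11.7) = 3.165×10^-5 K/W
  R_conv,out = 1/(hA) = 1/(13.0·11.7) = 0.006575 K/W
ΣR = 0.007817 K/W
ΔT = Q·ΣR = 6130 × 0.007817 = 47.92 K
Heat flows inward, so T_out = T_in + ΔT = -29 + 47.92 = 18.9 °C

T_out = 18.9 °C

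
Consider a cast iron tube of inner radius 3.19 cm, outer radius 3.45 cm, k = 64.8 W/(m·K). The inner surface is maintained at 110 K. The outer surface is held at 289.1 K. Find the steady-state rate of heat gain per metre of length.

Q' = 2πk·ΔT/ln(r₂/r₁) = 2π × 64.8 × 179.1 / ln(0.0345/0.0319) = 9.31×10^5 W/m

Q' = 931 kW/m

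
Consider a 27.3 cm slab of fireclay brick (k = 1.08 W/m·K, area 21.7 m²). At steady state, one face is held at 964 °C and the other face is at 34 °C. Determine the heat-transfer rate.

Q = kA·ΔT/L = 1.08 × 21.7 × |964 °C − 34 °C| / 0.273 = 79800 W

Q = 79800 W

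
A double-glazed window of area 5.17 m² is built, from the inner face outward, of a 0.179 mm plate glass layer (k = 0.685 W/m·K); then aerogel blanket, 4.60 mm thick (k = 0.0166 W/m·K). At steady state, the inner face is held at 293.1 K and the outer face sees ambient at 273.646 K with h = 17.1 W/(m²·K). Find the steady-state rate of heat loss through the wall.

Q = 299 W

Series thermal resistances, inner to outer:
  R_plate glass = L/(kA) = 1.79×10^-4/(0.685·5.17) = 5.054×10^-5 K/W
  R_aerogel blanket = L/(kA) = 0.00460/(0.0166·5.17) = 0.05360 K/W
  R_conv,out = 1/(hA) = 1/(17.1·5.17) = 0.01131 K/W
ΣR = 5.054×10^-5 + 0.05360 + 0.01131 = 0.06496 K/W
Q = ΔT/ΣR = (293.1 K − 273.646 K)/0.06496 = 299 W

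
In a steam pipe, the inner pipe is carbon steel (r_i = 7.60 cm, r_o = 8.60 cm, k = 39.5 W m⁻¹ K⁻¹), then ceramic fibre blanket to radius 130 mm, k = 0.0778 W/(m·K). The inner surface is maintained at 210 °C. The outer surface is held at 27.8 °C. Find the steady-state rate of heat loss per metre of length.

Treat each layer as a resistance in series:
  R'_carbon steel = ln(0.0860/0.0760)/(2πk) = 0.1236/(2π·39.5) = 4.981×10^-4 m·K/W
  R'_ceramic fibre blanket = ln(0.130/0.0860)/(2πk) = 0.4132/(2π·0.0778) = 0.8453 m·K/W
ΣR = 4.981×10^-4 + 0.8453 = 0.8458 m·K/W
Q' = ΔT/ΣR = (210 °C − 27.8 °C)/0.8458 = 215 W/m

Q' = 215 W/m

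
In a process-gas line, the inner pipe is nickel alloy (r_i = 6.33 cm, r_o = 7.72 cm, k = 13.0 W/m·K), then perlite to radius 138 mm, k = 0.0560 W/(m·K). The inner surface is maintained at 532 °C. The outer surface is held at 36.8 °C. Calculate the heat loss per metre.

Treat each layer as a resistance in series:
  R'_nickel alloy = ln(0.0772/0.0633)/(2πk) = 0.1985/(2π·13.0) = 0.002430 m·K/W
  R'_perlite = ln(0.138/0.0772)/(2πk) = 0.5809/(2π·0.0560) = 1.651 m·K/W
ΣR = 0.002430 + 1.651 = 1.653 m·K/W
Q' = ΔT/ΣR = (532 °C − 36.8 °C)/1.653 = 300 W/m

Q' = 300 W/m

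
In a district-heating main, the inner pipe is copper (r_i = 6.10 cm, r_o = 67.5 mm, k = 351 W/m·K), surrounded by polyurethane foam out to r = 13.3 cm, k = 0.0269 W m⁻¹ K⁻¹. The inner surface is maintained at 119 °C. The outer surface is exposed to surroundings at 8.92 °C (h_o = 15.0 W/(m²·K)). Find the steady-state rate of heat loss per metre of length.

Q' = 26.9 W/m

Resistance network (inner→outer):
  R'_copper = ln(0.0675/0.0610)/(2πk) = 0.1013/(2π·351) = 4.591×10^-5 m·K/W
  R'_polyurethane foam = ln(0.133/0.0675)/(2πk) = 0.6782/(2π·0.0269) = 4.013 m·K/W
  R'_conv,out = 1/(2πr h) = 1/(2π·0.133·15.0) = 0.07978 m·K/W
ΣR = 4.591×10^-5 + 4.013 + 0.07978 = 4.093 m·K/W
Q' = ΔT/ΣR = (119 °C − 8.92 °C)/4.093 = 26.9 W/m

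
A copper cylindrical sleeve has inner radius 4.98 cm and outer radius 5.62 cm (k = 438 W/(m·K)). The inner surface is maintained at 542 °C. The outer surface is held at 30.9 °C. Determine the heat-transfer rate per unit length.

Q' = 11600 kW/m

Q' = 2πk·ΔT/ln(r₂/r₁) = 2π × 438 × 511.1 / ln(0.0562/0.0498) = 1.16×10^7 W/m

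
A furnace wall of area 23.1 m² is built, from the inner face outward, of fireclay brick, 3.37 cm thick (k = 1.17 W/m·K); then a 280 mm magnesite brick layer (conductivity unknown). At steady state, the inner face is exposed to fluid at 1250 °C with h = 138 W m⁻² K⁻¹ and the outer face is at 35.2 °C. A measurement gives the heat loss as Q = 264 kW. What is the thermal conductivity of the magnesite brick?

k = 3.99 W/m·K

ΣR = ΔT/Q = |1250 − 35.2|/2.64×10^5 = 0.004602 K/W
Known resistances:
  R_conv,in = 1/(hA) = 1/(138·23.1) = 3.137×10^-4 K/W
  R_fireclay brick = L/(kA) = 0.0337/(1.17·23.1) = 0.001247 K/W
R_magnesite brick = ΣR − ΣR_known = 0.004602 − 0.001561 = 0.003041 K/W
L/(kA) = 0.003041 ⇒ k = 0.280/(0.003041·23.1) = 3.99 W/m·K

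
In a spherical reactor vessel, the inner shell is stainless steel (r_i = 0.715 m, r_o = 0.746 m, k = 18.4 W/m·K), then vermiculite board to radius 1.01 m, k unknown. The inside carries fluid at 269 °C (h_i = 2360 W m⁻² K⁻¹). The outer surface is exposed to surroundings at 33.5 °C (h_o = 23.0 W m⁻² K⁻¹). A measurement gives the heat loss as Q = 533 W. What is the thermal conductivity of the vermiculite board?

ΣR = ΔT/Q = |269 − 33.5|/533 = 0.4418 K/W
Known resistances:
  R_conv,in = 1/(4πr²h) = 1/(4π·0.715²·2360) = 6.596×10^-5 K/W
  R_stainless steel = (1/0.715 − 1/0.746)/(4πk) = 0.05812/(4π·18.4) = 2.514×10^-4 K/W
  R_conv,out = 1/(4πr²h) = 1/(4π·1.01²·23.0) = 0.003392 K/W
R_vermiculite board = ΣR − ΣR_known = 0.4418 − 0.003709 = 0.4381 K/W
(1/r₁−1/r₂)/(4πk) = 0.4381 ⇒ k = 0.3504/(4π·0.4381) = 0.0636 W/m·K

k = 0.0636 W/m·K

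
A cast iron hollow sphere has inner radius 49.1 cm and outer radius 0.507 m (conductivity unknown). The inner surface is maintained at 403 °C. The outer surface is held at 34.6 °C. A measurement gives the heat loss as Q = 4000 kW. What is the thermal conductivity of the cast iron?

ΣR = ΔT/Q = |403 − 34.6|/4.00×10^6 = 9.210×10^-5 K/W
(1/r₁−1/r₂)/(4πk) = 9.210×10^-5 ⇒ k = 0.06427/(4π·9.210×10^-5) = 55.5 W/m·K

k = 55.5 W/m·K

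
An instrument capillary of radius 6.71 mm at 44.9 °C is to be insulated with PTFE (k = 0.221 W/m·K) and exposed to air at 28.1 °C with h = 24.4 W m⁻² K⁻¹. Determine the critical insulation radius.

r_cr = 0.906 cm

For a cylinder, r_cr = k_ins/h = 0.221/24.4 = 0.00906 m = 0.906 cm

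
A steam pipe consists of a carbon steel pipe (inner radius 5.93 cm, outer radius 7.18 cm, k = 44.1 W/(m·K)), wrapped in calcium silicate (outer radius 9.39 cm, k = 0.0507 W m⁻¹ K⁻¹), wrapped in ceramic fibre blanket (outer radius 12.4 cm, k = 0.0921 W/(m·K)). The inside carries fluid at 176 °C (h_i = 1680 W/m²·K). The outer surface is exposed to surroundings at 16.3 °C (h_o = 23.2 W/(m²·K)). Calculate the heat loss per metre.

Treat each layer as a resistance in series:
  R'_conv,in = 1/(2πr h) = 1/(2π·0.0593·1680) = 0.001598 m·K/W
  R'_carbon steel = ln(0.0718/0.0593)/(2πk) = 0.1913/(2π·44.1) = 6.903×10^-4 m·K/W
  R'_calcium silicate = ln(0.0939/0.0718)/(2πk) = 0.2683/(2π·0.0507) = 0.8424 m·K/W
  R'_ceramic fibre blanket = ln(0.124/0.0939)/(2πk) = 0.2781/(2π·0.0921) = 0.4805 m·K/W
  R'_conv,out = 1/(2πr h) = 1/(2π·0.124·23.2) = 0.05532 m·K/W
ΣR = 0.001598 + 6.903×10^-4 + 0.8424 + 0.4805 + 0.05532 = 1.381 m·K/W
Q' = ΔT/ΣR = (176 °C − 16.3 °C)/1.381 = 116 W/m

Q' = 116 W/m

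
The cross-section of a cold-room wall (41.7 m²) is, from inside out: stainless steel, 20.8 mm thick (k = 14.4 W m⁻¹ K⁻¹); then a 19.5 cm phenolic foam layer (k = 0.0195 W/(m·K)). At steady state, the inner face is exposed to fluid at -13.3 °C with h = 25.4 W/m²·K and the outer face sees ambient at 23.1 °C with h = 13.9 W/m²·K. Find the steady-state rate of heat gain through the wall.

Resistance network (inner→outer):
  R_conv,in = 1/(hA) = 1/(25.4·41.7) = 9.441×10^-4 K/W
  R_stainless steel = L/(kA) = 0.0208/(14.4·41.7) = 3.464×10^-5 K/W
  R_phenolic foam = L/(kA) = 0.195/(0.0195·41.7) = 0.2398 K/W
  R_conv,out = 1/(hA) = 1/(13.9·41.7) = 0.001725 K/W
ΣR = 9.441×10^-4 + 3.464×10^-5 + 0.2398 + 0.001725 = 0.2425 K/W
Q = ΔT/ΣR = (-13.3 °C − 23.1 °C)/0.2425 = -150 W
(Negative Q ⇒ heat flows inward; heat gain = 150 W.)

Q = 150 W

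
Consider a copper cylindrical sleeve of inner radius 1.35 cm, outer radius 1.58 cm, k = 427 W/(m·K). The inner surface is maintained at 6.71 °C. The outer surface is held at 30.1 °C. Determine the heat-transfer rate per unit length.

Q' = 399 kW/m

Q' = 2πk·ΔT/ln(r₂/r₁) = 2π × 427 × 23.39 / ln(0.0158/0.0135) = 3.99×10^5 W/m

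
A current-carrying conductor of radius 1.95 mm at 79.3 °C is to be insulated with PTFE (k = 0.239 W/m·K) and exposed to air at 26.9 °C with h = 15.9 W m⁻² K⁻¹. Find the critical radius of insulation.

r_cr = 1.50 cm

For a cylinder, r_cr = k_ins/h = 0.239/15.9 = 0.0150 m = 1.50 cm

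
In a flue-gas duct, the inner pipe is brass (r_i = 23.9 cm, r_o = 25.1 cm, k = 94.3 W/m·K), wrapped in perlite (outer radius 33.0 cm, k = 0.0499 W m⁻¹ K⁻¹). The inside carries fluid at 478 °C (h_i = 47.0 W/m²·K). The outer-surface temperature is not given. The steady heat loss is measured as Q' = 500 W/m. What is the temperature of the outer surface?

Series resistances:
  R'_conv,in = 1/(2πr h) = 1/(2π·0.239·47.0) = 0.01417 m·K/W
  R'_brass = ln(0.251/0.239)/(2πk) = 0.04899/(2π·94.3) = 8.268×10^-5 m·K/W
  R'_perlite = ln(0.330/0.251)/(2πk) = 0.2736/(2π·0.0499) = 0.8728 m·K/W
ΣR = 0.8870 m·K/W
ΔT = Q'·ΣR = 500 × 0.8870 = 443.5 K
Heat flows outward, so T_out = T_in − ΔT = 478 − 443.5 = 34.5 °C

T_out = 34.5 °C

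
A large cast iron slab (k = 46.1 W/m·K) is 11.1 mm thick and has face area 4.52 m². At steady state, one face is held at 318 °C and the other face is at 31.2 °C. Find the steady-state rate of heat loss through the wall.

Q = kA·ΔT/L = 46.1 × 4.52 × |318 °C − 31.2 °C| / 0.0111 = 5.38×10^6 W

Q = 5380 kW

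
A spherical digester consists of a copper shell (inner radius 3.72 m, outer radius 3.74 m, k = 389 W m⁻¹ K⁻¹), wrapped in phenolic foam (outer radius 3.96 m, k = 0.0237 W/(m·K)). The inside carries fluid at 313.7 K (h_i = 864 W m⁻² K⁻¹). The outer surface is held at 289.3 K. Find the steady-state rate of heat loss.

Q = 489 W

Resistance network (inner→outer):
  R_conv,in = 1/(4πr²h) = 1/(4π·3.72²·864) = 6.656×10^-6 K/W
  R_copper = (1/3.72 − 1/3.74)/(4πk) = 0.001438/(4π·389) = 2.941×10^-7 K/W
  R_phenolic foam = (1/3.74 − 1/3.96)/(4πk) = 0.01485/(4π·0.0237) = 0.04988 K/W
ΣR = 6.656×10^-6 + 2.941×10^-7 + 0.04988 = 0.04989 K/W
Q = ΔT/ΣR = (313.7 K − 289.3 K)/0.04989 = 489 W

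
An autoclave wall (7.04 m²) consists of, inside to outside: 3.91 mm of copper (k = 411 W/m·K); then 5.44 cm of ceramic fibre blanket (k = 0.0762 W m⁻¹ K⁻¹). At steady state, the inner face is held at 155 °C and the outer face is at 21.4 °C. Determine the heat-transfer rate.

Q = 1320 W

Resistance network (inner→outer):
  R_copper = L/(kA) = 0.00391/(411·7.04) = 1.351×10^-6 K/W
  R_ceramic fibre blanket = L/(kA) = 0.0544/(0.0762·7.04) = 0.1014 K/W
ΣR = 1.351×10^-6 + 0.1014 = 0.1014 K/W
Q = ΔT/ΣR = (155 °C − 21.4 °C)/0.1014 = 1320 W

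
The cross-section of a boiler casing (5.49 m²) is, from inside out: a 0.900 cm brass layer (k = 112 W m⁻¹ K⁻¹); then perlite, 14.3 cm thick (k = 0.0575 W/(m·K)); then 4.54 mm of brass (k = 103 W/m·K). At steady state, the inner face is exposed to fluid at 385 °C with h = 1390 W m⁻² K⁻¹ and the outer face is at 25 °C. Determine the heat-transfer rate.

Q = 794 W

Series thermal resistances, inner to outer:
  R_conv,in = 1/(hA) = 1/(1390·5.49) = 1.310×10^-4 K/W
  R_brass = L/(kA) = 0.00900/(112·5.49) = 1.464×10^-5 K/W
  R_perlite = L/(kA) = 0.143/(0.0575·5.49) = 0.4530 K/W
  R_brass = L/(kA) = 0.00454/(103·5.49) = 8.029×10^-6 K/W
ΣR = 1.310×10^-4 + 1.464×10^-5 + 0.4530 + 8.029×10^-6 = 0.4532 K/W
Q = ΔT/ΣR = (385 °C − 25 °C)/0.4532 = 794 W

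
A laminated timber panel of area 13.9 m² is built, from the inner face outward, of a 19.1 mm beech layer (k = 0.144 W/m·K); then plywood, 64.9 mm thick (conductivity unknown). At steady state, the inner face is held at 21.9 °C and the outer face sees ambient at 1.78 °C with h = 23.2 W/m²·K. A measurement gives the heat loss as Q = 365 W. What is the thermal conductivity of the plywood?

k = 0.110 W/m·K

ΣR = ΔT/Q = |21.9 − 1.78|/365 = 0.05512 K/W
Known resistances:
  R_beech = L/(kA) = 0.0191/(0.144·13.9) = 0.009542 K/W
  R_conv,out = 1/(hA) = 1/(23.2·13.9) = 0.003101 K/W
R_plywood = ΣR − ΣR_known = 0.05512 − 0.01264 = 0.04248 K/W
L/(kA) = 0.04248 ⇒ k = 0.0649/(0.04248·13.9) = 0.110 W/m·K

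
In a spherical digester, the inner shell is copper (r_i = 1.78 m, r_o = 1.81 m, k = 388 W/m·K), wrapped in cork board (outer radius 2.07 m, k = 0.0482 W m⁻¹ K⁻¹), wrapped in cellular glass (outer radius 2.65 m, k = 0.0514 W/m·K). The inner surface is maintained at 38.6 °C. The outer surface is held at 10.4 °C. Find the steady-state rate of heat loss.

Q = 101 W

Series thermal resistances, inner to outer:
  R_copper = (1/1.78 − 1/1.81)/(4πk) = 0.009312/(4π·388) = 1.910×10^-6 K/W
  R_cork board = (1/1.81 − 1/2.07)/(4πk) = 0.06939/(4π·0.0482) = 0.1146 K/W
  R_cellular glass = (1/2.07 − 1/2.65)/(4πk) = 0.1057/(4π·0.0514) = 0.1637 K/W
ΣR = 1.910×10^-6 + 0.1146 + 0.1637 = 0.2783 K/W
Q = ΔT/ΣR = (38.6 °C − 10.4 °C)/0.2783 = 101 W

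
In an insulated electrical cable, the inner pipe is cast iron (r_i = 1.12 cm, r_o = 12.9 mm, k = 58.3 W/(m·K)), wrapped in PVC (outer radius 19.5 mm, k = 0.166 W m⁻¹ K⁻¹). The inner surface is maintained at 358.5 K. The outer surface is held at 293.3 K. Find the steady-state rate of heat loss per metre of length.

Q' = 164 W/m

Treat each layer as a resistance in series:
  R'_cast iron = ln(0.0129/0.0112)/(2πk) = 0.1413/(2π·58.3) = 3.858×10^-4 m·K/W
  R'_PVC = ln(0.0195/0.0129)/(2πk) = 0.4132/(2π·0.166) = 0.3961 m·K/W
ΣR = 3.858×10^-4 + 0.3961 = 0.3965 m·K/W
Q' = ΔT/ΣR = (358.5 K − 293.3 K)/0.3965 = 164 W/m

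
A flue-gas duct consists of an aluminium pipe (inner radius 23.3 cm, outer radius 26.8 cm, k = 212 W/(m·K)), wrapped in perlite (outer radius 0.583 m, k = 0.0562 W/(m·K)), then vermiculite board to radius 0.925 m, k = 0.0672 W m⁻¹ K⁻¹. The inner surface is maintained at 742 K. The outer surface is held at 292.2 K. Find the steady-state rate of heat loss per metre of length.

Series thermal resistances, inner to outer:
  R'_aluminium = ln(0.268/0.233)/(2πk) = 0.1399/(2π·212) = 1.051×10^-4 m·K/W
  R'_perlite = ln(0.583/0.268)/(2πk) = 0.7772/(2π·0.0562) = 2.201 m·K/W
  R'_vermiculite board = ln(0.925/0.583)/(2πk) = 0.4616/(2π·0.0672) = 1.093 m·K/W
ΣR = 1.051×10^-4 + 2.201 + 1.093 = 3.294 m·K/W
Q' = ΔT/ΣR = (742 K − 292.2 K)/3.294 = 137 W/m

Q' = 137 W/m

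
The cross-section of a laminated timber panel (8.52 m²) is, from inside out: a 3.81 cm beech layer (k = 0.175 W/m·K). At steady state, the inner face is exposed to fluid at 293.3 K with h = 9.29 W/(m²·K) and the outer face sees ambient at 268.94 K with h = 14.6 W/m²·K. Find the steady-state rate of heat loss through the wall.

Treat each layer as a resistance in series:
  R_conv,in = 1/(hA) = 1/(9.29·8.52) = 0.01263 K/W
  R_beech = L/(kA) = 0.0381/(0.175·8.52) = 0.02555 K/W
  R_conv,out = 1/(hA) = 1/(14.6·8.52) = 0.008039 K/W
ΣR = 0.01263 + 0.02555 + 0.008039 = 0.04622 K/W
Q = ΔT/ΣR = (293.3 K − 268.94 K)/0.04622 = 527 W

Q = 527 W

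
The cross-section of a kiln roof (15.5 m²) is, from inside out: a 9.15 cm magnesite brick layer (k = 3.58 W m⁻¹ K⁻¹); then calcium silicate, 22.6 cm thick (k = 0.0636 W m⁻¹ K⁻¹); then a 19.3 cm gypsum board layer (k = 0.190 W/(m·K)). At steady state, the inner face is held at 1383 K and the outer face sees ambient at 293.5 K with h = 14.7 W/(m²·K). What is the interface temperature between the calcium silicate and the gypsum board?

T = 547 K

Treat each layer as a resistance in series:
  R_magnesite brick = L/(kA) = 0.0915/(3.58·15.5) = 0.001649 K/W
  R_calcium silicate = L/(kA) = 0.226/(0.0636·15.5) = 0.2293 K/W
  R_gypsum board = L/(kA) = 0.193/(0.190·15.5) = 0.06553 K/W
  R_conv,out = 1/(hA) = 1/(14.7·15.5) = 0.004389 K/W
ΣR = 0.001649 + 0.2293 + 0.06553 + 0.004389 = 0.3009 K/W
Q = ΔT/ΣR = (1383 K − 293.5 K)/0.3009 = 3621 W
From the inner boundary to the calcium silicate/gypsum board interface, ΣR_partial = 0.2309 K/W.
T_interface = T_in − Q·ΣR_partial = 1383 K − (3621)(0.2309) = 547 K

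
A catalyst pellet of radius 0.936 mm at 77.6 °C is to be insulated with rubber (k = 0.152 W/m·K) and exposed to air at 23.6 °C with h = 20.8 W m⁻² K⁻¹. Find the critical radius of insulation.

For a sphere, r_cr = 2k_ins/h = 2·0.152/20.8 = 0.0146 m = 1.46 cm

r_cr = 1.46 cm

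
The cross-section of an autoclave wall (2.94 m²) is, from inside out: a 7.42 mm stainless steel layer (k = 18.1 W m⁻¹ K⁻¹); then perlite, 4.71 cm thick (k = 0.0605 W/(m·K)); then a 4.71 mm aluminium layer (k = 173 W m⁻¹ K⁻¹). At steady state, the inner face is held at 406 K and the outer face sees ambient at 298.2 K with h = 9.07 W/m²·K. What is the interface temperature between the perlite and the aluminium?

T = 311.6 K

Treat each layer as a resistance in series:
  R_stainless steel = L/(kA) = 0.00742/(18.1·2.94) = 1.394×10^-4 K/W
  R_perlite = L/(kA) = 0.0471/(0.0605·2.94) = 0.2648 K/W
  R_aluminium = L/(kA) = 0.00471/(173·2.94) = 9.260×10^-6 K/W
  R_conv,out = 1/(hA) = 1/(9.07·2.94) = 0.03750 K/W
ΣR = 1.394×10^-4 + 0.2648 + 9.260×10^-6 + 0.03750 = 0.3024 K/W
Q = ΔT/ΣR = (406 K − 298.2 K)/0.3024 = 356.5 W
From the inner boundary to the perlite/aluminium interface, ΣR_partial = 0.2649 K/W.
T_interface = T_in − Q·ΣR_partial = 406 K − (356.5)(0.2649) = 311.6 K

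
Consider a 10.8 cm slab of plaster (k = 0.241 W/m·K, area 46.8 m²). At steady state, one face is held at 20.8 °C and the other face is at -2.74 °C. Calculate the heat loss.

Q = 2.46 kW

Q = kA·ΔT/L = 0.241 × 46.8 × |20.8 °C − -2.74 °C| / 0.108 = 2460 W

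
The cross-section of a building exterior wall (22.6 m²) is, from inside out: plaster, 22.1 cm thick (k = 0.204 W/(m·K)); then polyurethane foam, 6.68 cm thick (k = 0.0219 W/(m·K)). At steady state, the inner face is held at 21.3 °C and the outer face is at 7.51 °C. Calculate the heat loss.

Q = 75.4 W

Treat each layer as a resistance in series:
  R_plaster = L/(kA) = 0.221/(0.204·22.6) = 0.04794 K/W
  R_polyurethane foam = L/(kA) = 0.0668/(0.0219·22.6) = 0.1350 K/W
ΣR = 0.04794 + 0.1350 = 0.1829 K/W
Q = ΔT/ΣR = (21.3 °C − 7.51 °C)/0.1829 = 75.4 W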